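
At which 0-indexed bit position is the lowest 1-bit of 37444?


0b1001001001000100. Lowest set bit at position 2

2


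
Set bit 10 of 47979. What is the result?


47979 | (1 << 10) = 47979 | 1024 = 49003

49003


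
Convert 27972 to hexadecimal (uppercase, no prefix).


27972 = 6D44 hex

6D44


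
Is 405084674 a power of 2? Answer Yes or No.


0b11000001001010001101000000010. Multiple bits set => No

No


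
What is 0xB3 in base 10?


B3 hex = 179 decimal

179


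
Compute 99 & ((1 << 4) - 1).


99 & 15 = 3

3


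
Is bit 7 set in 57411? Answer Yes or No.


0b1110000001000011, bit 7 = 0. No

No


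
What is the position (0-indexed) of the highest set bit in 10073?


0b10011101011001. Highest set bit at position 13

13


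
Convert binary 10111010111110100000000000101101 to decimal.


10111010111110100000000000101101 in decimal = 3136946221

3136946221


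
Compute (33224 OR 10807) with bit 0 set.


Step 1: 33224 | 10807 = 44031
Step 2: 44031 | (1 << 0) = 44031 | 1 = 44031

44031


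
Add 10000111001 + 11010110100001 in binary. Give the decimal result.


10000111001 + 11010110100001 = 11100111011010 = 14810

14810


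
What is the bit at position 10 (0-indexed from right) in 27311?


0b110101010101111, position 10 = 0

0


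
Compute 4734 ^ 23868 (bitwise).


0b1001001111110 ^ 0b101110100111100 = 0b100111101000010 = 20290

20290


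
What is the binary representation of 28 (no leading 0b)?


28 = 11100 in binary

11100


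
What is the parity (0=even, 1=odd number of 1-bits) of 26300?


0b110011010111100 has 9 ones => parity 1

1


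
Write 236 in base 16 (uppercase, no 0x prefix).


236 = EC hex

EC


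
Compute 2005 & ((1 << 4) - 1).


2005 & 15 = 5

5


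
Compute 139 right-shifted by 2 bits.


0b10001011 >> 2 = 0b100010 = 34

34


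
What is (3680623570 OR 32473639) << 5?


Step 1: 3680623570 | 32473639 = 3689929719
Step 2: 3689929719 << 5 = 118077751008

118077751008


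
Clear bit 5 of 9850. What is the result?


9850 & ~(1 << 5) = 9818

9818


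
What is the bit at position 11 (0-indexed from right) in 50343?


0b1100010010100111, position 11 = 0

0


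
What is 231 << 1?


0b11100111 << 1 = 0b111001110 = 462

462


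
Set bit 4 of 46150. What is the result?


46150 | (1 << 4) = 46150 | 16 = 46166

46166


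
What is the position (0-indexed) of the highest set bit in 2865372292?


0b10101010110010100001110010000100. Highest set bit at position 31

31


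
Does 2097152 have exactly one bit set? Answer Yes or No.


0b1000000000000000000000. Only one bit set => Yes

Yes


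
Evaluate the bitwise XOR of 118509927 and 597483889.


0b111000100000101000101100111 ^ 0b100011100111001110000101110001 = 0b100100100011001011000000010110 = 613199894

613199894


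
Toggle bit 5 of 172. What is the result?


172 ^ (1 << 5) = 172 ^ 32 = 140

140


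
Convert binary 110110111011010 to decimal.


110110111011010 in decimal = 28122

28122


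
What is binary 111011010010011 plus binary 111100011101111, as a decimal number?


111011010010011 + 111100011101111 = 1110111110000010 = 61314

61314


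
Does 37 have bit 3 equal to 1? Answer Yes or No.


0b100101, bit 3 = 0. No

No


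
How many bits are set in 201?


0b11001001 has 4 set bits

4


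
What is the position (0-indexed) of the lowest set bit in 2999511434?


0b10110010110010001110100110001010. Lowest set bit at position 1

1


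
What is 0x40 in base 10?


40 hex = 64 decimal

64


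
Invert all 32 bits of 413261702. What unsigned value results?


413261702 ^ 4294967295 = 3881705593

3881705593


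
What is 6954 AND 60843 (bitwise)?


0b1101100101010 & 0b1110110110101011 = 0b100100101010 = 2346

2346


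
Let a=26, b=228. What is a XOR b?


26 ^ 228 = 254

254


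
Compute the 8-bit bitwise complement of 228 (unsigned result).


~0b11100100 = 0b11011 = 27 (8-bit unsigned)

27


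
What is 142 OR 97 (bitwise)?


0b10001110 | 0b1100001 = 0b11101111 = 239

239


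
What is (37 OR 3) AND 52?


Step 1: 37 | 3 = 39
Step 2: 39 & 52 = 36

36


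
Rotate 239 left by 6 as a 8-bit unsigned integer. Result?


Rotate 0b11101111 left by 6 (8-bit) = 0b11111011 = 251

251


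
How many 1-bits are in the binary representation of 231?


0b11100111 has 6 set bits

6


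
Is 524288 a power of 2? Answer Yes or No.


0b10000000000000000000. Only one bit set => Yes

Yes


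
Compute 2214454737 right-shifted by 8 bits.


0b10000011111111011110010111010001 >> 8 = 0b100000111111110111100101 = 8650213

8650213


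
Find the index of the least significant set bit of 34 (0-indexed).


0b100010. Lowest set bit at position 1

1


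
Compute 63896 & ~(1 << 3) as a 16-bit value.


63896 & ~(1 << 3) = 63888

63888


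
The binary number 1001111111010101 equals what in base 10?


1001111111010101 in decimal = 40917

40917


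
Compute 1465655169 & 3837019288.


0b1010111010111000001111110000001 & 0b11100100101101000100010010011000 = 0b1000100000101000000010010000000 = 1142162560

1142162560


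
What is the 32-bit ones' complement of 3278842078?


3278842078 ^ 4294967295 = 1016125217

1016125217


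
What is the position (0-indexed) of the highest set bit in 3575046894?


0b11010101000101101110001011101110. Highest set bit at position 31

31


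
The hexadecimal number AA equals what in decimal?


AA hex = 170 decimal

170


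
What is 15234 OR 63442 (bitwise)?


0b11101110000010 | 0b1111011111010010 = 0b1111111111010010 = 65490

65490


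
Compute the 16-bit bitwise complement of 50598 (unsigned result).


~0b1100010110100110 = 0b11101001011001 = 14937 (16-bit unsigned)

14937


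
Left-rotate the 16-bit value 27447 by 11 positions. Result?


Rotate 0b110101100110111 left by 11 (16-bit) = 0b1011101101011001 = 47961

47961


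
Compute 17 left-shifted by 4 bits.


0b10001 << 4 = 0b100010000 = 272

272


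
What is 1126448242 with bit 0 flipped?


1126448242 ^ (1 << 0) = 1126448242 ^ 1 = 1126448243

1126448243


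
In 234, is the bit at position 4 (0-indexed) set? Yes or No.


0b11101010, bit 4 = 0. No

No


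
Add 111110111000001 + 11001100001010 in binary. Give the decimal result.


111110111000001 + 11001100001010 = 1011000011001011 = 45259

45259


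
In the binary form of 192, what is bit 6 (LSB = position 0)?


0b11000000, position 6 = 1

1


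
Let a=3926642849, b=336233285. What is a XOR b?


3926642849 ^ 336233285 = 4261499876

4261499876


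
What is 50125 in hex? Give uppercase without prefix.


50125 = C3CD hex

C3CD


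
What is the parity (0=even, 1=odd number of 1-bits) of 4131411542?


0b11110110010000000101011001010110 has 15 ones => parity 1

1


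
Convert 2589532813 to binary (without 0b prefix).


2589532813 = 10011010010110010010001010001101 in binary

10011010010110010010001010001101


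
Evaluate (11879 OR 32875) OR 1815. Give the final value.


Step 1: 11879 | 32875 = 44655
Step 2: 44655 | 1815 = 44927

44927


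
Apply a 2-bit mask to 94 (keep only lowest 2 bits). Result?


94 & 3 = 2

2


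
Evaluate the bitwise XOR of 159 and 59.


0b10011111 ^ 0b111011 = 0b10100100 = 164

164


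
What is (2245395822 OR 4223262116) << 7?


Step 1: 2245395822 | 4223262116 = 4294958574
Step 2: 4294958574 << 7 = 549754697472

549754697472


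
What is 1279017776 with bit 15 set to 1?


1279017776 | (1 << 15) = 1279017776 | 32768 = 1279050544

1279050544


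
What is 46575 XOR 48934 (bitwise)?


0b1011010111101111 ^ 0b1011111100100110 = 0b101011001001 = 2761

2761


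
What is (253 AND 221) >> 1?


Step 1: 253 & 221 = 221
Step 2: 221 >> 1 = 110

110


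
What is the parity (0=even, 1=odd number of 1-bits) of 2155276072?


0b10000000011101101110011100101000 has 14 ones => parity 0

0


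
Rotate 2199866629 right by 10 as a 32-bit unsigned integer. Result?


Rotate 0b10000011000111110100110100000101 right by 10 (32-bit) = 0b1000001011000001100011111010011 = 1096861651

1096861651


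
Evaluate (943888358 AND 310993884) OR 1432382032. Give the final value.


Step 1: 943888358 & 310993884 = 268436420
Step 2: 268436420 | 1432382032 = 1432382420

1432382420


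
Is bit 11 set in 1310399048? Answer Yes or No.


0b1001110000110110001101001001000, bit 11 = 1. Yes

Yes


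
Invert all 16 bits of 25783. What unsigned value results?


25783 ^ 65535 = 39752

39752


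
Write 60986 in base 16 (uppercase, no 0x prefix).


60986 = EE3A hex

EE3A


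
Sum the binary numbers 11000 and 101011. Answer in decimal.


11000 + 101011 = 1000011 = 67

67


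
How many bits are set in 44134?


0b1010110001100110 has 8 set bits

8


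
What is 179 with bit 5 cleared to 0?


179 & ~(1 << 5) = 147

147


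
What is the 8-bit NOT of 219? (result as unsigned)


~0b11011011 = 0b100100 = 36 (8-bit unsigned)

36


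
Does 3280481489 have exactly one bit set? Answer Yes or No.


0b11000011100010000010110011010001. Multiple bits set => No

No


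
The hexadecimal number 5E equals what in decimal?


5E hex = 94 decimal

94


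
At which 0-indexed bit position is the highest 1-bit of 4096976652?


0b11110100001100101110011100001100. Highest set bit at position 31

31


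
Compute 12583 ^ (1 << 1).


12583 ^ (1 << 1) = 12583 ^ 2 = 12581

12581


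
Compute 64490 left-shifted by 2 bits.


0b1111101111101010 << 2 = 0b111110111110101000 = 257960

257960


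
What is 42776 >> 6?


0b1010011100011000 >> 6 = 0b1010011100 = 668

668


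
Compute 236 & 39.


0b11101100 & 0b100111 = 0b100100 = 36

36


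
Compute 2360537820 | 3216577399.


0b10001100101100101111001011011100 | 0b10111111101110010001001101110111 = 0b10111111101110111111001111111111 = 3216765951

3216765951


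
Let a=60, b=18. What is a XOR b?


60 ^ 18 = 46

46


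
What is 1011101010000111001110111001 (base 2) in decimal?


1011101010000111001110111001 in decimal = 195589049

195589049


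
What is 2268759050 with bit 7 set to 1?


2268759050 | (1 << 7) = 2268759050 | 128 = 2268759178

2268759178


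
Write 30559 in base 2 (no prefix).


30559 = 111011101011111 in binary

111011101011111


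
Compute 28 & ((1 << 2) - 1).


28 & 3 = 0

0


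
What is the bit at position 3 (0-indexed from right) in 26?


0b11010, position 3 = 1

1


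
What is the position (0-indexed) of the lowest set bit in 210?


0b11010010. Lowest set bit at position 1

1


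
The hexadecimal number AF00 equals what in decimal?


AF00 hex = 44800 decimal

44800


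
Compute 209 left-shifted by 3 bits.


0b11010001 << 3 = 0b11010001000 = 1672

1672


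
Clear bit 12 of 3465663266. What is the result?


3465663266 & ~(1 << 12) = 3465659170

3465659170


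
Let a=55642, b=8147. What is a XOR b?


55642 ^ 8147 = 50825

50825


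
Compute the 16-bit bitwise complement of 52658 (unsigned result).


~0b1100110110110010 = 0b11001001001101 = 12877 (16-bit unsigned)

12877


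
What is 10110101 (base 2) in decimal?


10110101 in decimal = 181

181


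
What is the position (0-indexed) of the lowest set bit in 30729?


0b111100000001001. Lowest set bit at position 0

0


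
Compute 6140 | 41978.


0b1011111111100 | 0b1010001111111010 = 0b1011011111111110 = 47102

47102


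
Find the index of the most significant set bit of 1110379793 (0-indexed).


0b1000010001011110000110100010001. Highest set bit at position 30

30


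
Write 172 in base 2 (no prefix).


172 = 10101100 in binary

10101100


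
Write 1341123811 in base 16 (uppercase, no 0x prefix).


1341123811 = 4FEFECE3 hex

4FEFECE3


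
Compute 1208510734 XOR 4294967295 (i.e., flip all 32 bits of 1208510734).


1208510734 ^ 4294967295 = 3086456561

3086456561


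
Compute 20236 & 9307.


0b100111100001100 & 0b10010001011011 = 0b10000001000 = 1032

1032


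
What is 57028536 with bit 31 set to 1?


57028536 | (1 << 31) = 57028536 | 2147483648 = 2204512184

2204512184


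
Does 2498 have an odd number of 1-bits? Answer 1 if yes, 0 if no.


0b100111000010 has 5 ones => parity 1

1


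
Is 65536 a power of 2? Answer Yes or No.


0b10000000000000000. Only one bit set => Yes

Yes


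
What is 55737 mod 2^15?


55737 & 32767 = 22969

22969


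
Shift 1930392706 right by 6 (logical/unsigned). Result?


0b1110011000011110111010010000010 >> 6 = 0b1110011000011110111010010 = 30162386

30162386


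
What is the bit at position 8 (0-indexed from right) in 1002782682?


0b111011110001010011111111011010, position 8 = 1

1


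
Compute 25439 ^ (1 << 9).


25439 ^ (1 << 9) = 25439 ^ 512 = 24927

24927


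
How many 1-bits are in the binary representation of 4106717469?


0b11110100110001111000100100011101 has 17 set bits

17


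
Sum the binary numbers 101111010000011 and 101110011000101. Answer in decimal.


101111010000011 + 101110011000101 = 1011101101001000 = 47944

47944


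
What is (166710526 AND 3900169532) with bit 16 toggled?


Step 1: 166710526 & 3900169532 = 141020220
Step 2: 141020220 ^ (1 << 16) = 141020220 ^ 65536 = 140954684

140954684


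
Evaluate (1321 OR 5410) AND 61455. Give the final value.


Step 1: 1321 | 5410 = 5419
Step 2: 5419 & 61455 = 4107

4107


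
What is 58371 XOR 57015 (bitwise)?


0b1110010000000011 ^ 0b1101111010110111 = 0b11101010110100 = 15028

15028


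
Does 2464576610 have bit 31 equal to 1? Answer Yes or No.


0b10010010111001100111010001100010, bit 31 = 1. Yes

Yes


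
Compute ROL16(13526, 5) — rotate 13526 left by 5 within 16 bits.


Rotate 0b11010011010110 left by 5 (16-bit) = 0b1001101011000110 = 39622

39622


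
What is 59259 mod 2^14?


59259 & 16383 = 10107

10107


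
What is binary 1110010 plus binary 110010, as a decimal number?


1110010 + 110010 = 10100100 = 164

164


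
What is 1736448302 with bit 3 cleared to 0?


1736448302 & ~(1 << 3) = 1736448294

1736448294


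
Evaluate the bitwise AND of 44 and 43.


0b101100 & 0b101011 = 0b101000 = 40

40


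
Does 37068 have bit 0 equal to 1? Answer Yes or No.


0b1001000011001100, bit 0 = 0. No

No


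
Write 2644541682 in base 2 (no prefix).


2644541682 = 10011101101000001000000011110010 in binary

10011101101000001000000011110010


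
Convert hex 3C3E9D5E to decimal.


3C3E9D5E hex = 1010736478 decimal

1010736478


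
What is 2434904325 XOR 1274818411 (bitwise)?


0b10010001001000011011000100000101 ^ 0b1001011111111000010111101101011 = 0b11011010110111011001111001101110 = 3671957102

3671957102


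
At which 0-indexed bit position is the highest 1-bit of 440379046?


0b11010001111111010011010100110. Highest set bit at position 28

28


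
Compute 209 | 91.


0b11010001 | 0b1011011 = 0b11011011 = 219

219


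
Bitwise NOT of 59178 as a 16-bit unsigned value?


~0b1110011100101010 = 0b1100011010101 = 6357 (16-bit unsigned)

6357


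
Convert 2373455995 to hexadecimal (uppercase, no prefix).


2373455995 = 8D78107B hex

8D78107B


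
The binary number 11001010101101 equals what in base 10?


11001010101101 in decimal = 12973

12973


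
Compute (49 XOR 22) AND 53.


Step 1: 49 ^ 22 = 39
Step 2: 39 & 53 = 37

37


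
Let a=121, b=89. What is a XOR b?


121 ^ 89 = 32

32


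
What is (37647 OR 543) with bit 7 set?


Step 1: 37647 | 543 = 37663
Step 2: 37663 | (1 << 7) = 37663 | 128 = 37791

37791


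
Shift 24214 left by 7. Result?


0b101111010010110 << 7 = 0b1011110100101100000000 = 3099392

3099392


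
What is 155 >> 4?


0b10011011 >> 4 = 0b1001 = 9

9


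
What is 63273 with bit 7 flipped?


63273 ^ (1 << 7) = 63273 ^ 128 = 63401

63401


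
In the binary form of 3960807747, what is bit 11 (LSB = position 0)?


0b11101100000101010010000101000011, position 11 = 0

0


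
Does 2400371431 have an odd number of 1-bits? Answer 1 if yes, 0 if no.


0b10001111000100101100001011100111 has 16 ones => parity 0

0


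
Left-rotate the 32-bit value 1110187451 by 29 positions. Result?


Rotate 0b1000010001011000001110110111011 left by 29 (32-bit) = 0b1101000010001011000001110110111 = 1749386167

1749386167


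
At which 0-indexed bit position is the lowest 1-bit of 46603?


0b1011011000001011. Lowest set bit at position 0

0


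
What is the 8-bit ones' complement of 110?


110 ^ 255 = 145

145


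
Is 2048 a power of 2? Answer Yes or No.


0b100000000000. Only one bit set => Yes

Yes


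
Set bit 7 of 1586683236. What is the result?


1586683236 | (1 << 7) = 1586683236 | 128 = 1586683364

1586683364


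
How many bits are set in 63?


0b111111 has 6 set bits

6


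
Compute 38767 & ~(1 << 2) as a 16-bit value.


38767 & ~(1 << 2) = 38763

38763


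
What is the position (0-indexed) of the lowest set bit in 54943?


0b1101011010011111. Lowest set bit at position 0

0


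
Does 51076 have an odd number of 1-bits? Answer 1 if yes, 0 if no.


0b1100011110000100 has 7 ones => parity 1

1


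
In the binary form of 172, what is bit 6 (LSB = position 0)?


0b10101100, position 6 = 0

0


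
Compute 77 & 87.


0b1001101 & 0b1010111 = 0b1000101 = 69

69


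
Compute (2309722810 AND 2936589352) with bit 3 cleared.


Step 1: 2309722810 & 2936589352 = 2299035688
Step 2: 2299035688 & ~(1 << 3) = 2299035680

2299035680


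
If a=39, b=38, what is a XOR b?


39 ^ 38 = 1

1


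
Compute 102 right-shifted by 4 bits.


0b1100110 >> 4 = 0b110 = 6

6


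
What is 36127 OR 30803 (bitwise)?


0b1000110100011111 | 0b111100001010011 = 0b1111110101011111 = 64863

64863


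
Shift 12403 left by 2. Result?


0b11000001110011 << 2 = 0b1100000111001100 = 49612

49612


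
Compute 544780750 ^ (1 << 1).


544780750 ^ (1 << 1) = 544780750 ^ 2 = 544780748

544780748


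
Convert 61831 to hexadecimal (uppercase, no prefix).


61831 = F187 hex

F187


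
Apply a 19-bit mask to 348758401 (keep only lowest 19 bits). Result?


348758401 & 524287 = 106881

106881


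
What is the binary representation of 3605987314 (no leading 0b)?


3605987314 = 11010110111011101111111111110010 in binary

11010110111011101111111111110010


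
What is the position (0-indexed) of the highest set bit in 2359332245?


0b10001100101000001000110110010101. Highest set bit at position 31

31


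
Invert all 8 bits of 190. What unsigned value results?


190 ^ 255 = 65

65


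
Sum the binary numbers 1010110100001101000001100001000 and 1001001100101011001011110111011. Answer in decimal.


1010110100001101000001100001000 + 1001001100101011001011110111011 = 10100000000111000001101011000011 = 2686196419

2686196419


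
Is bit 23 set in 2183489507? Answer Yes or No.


0b10000010001001010110011111100011, bit 23 = 0. No

No


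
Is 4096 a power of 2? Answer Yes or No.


0b1000000000000. Only one bit set => Yes

Yes


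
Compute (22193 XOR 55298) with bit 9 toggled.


Step 1: 22193 ^ 55298 = 36531
Step 2: 36531 ^ (1 << 9) = 36531 ^ 512 = 36019

36019


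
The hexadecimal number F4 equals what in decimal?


F4 hex = 244 decimal

244


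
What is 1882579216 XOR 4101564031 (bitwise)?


0b1110000001101011110000100010000 ^ 0b11110100011110001110011001111111 = 0b10000100010011010000011101101111 = 2219640687

2219640687


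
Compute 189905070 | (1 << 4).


189905070 | (1 << 4) = 189905070 | 16 = 189905086

189905086


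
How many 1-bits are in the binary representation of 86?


0b1010110 has 4 set bits

4


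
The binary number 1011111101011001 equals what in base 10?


1011111101011001 in decimal = 48985

48985


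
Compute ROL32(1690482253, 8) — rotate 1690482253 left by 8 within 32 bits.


Rotate 0b1100100110000101011011001001101 left by 8 (32-bit) = 0b11000010101101100100110101100100 = 3266727268

3266727268


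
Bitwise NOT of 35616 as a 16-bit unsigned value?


~0b1000101100100000 = 0b111010011011111 = 29919 (16-bit unsigned)

29919


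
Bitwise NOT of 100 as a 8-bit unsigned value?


~0b1100100 = 0b10011011 = 155 (8-bit unsigned)

155


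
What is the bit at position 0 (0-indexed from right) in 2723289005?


0b10100010010100100001011110101101, position 0 = 1

1


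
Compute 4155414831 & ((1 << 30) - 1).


4155414831 & 1073741823 = 934189359

934189359


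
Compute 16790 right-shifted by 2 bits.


0b100000110010110 >> 2 = 0b1000001100101 = 4197

4197


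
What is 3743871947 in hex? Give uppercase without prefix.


3743871947 = DF26F3CB hex

DF26F3CB


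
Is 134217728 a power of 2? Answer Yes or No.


0b1000000000000000000000000000. Only one bit set => Yes

Yes


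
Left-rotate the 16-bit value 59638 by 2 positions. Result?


Rotate 0b1110100011110110 left by 2 (16-bit) = 0b1010001111011011 = 41947

41947


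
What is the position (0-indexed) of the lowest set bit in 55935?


0b1101101001111111. Lowest set bit at position 0

0


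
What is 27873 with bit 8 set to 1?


27873 | (1 << 8) = 27873 | 256 = 28129

28129


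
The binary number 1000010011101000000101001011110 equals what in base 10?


1000010011101000000101001011110 in decimal = 1114901086

1114901086


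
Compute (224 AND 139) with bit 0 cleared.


Step 1: 224 & 139 = 128
Step 2: 128 & ~(1 << 0) = 128

128


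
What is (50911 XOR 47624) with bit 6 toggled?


Step 1: 50911 ^ 47624 = 31959
Step 2: 31959 ^ (1 << 6) = 31959 ^ 64 = 31895

31895


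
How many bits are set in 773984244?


0b101110001000100000111111110100 has 15 set bits

15


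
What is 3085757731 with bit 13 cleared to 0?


3085757731 & ~(1 << 13) = 3085749539

3085749539


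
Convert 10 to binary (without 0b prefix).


10 = 1010 in binary

1010


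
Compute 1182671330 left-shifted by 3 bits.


0b1000110011111100010000111100010 << 3 = 0b1000110011111100010000111100010000 = 9461370640

9461370640


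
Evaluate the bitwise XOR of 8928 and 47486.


0b10001011100000 ^ 0b1011100101111110 = 0b1001101110011110 = 39838

39838


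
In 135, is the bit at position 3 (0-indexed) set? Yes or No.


0b10000111, bit 3 = 0. No

No


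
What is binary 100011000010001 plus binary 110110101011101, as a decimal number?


100011000010001 + 110110101011101 = 1011001101101110 = 45934

45934


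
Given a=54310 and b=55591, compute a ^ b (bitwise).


54310 ^ 55591 = 3329

3329


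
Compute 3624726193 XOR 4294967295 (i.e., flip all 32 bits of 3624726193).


3624726193 ^ 4294967295 = 670241102

670241102


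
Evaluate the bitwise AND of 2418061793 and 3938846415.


0b10010000001000001011000111100001 & 0b11101010110001100000011011001111 = 0b10000000000000000000000011000001 = 2147483841

2147483841


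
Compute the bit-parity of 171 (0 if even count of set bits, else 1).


0b10101011 has 5 ones => parity 1

1


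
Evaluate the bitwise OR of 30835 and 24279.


0b111100001110011 | 0b101111011010111 = 0b111111011110111 = 32503

32503


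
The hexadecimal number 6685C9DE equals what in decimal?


6685C9DE hex = 1720043998 decimal

1720043998


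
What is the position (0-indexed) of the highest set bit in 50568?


0b1100010110001000. Highest set bit at position 15

15


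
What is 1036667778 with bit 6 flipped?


1036667778 ^ (1 << 6) = 1036667778 ^ 64 = 1036667842

1036667842


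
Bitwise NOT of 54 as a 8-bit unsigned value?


~0b110110 = 0b11001001 = 201 (8-bit unsigned)

201


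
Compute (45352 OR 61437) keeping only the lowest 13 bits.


Step 1: 45352 | 61437 = 65533
Step 2: 65533 & 8191 = 8189

8189


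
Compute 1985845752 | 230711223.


0b1110110010111011001100111111000 | 0b1101110000000101111110110111 = 0b1111111110111011101111111111111 = 2145247231

2145247231


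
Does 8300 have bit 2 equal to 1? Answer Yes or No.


0b10000001101100, bit 2 = 1. Yes

Yes


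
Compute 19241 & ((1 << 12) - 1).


19241 & 4095 = 2857

2857


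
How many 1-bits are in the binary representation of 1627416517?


0b1100001000000000110011111000101 has 12 set bits

12


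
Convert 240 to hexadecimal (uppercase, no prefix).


240 = F0 hex

F0


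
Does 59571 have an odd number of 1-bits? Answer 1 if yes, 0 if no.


0b1110100010110011 has 9 ones => parity 1

1


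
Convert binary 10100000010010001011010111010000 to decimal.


10100000010010001011010111010000 in decimal = 2689119696

2689119696


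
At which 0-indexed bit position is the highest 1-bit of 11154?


0b10101110010010. Highest set bit at position 13

13


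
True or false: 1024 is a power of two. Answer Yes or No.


0b10000000000. Only one bit set => Yes

Yes


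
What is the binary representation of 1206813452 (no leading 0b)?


1206813452 = 1000111111011101000001100001100 in binary

1000111111011101000001100001100


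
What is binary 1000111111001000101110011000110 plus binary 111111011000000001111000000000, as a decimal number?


1000111111001000101110011000110 + 111111011000000001111000000000 = 10000111010001000111101011000110 = 2269412038

2269412038


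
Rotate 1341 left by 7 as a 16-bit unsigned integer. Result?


Rotate 0b10100111101 left by 7 (16-bit) = 0b1001111010000010 = 40578

40578


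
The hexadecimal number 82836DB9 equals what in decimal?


82836DB9 hex = 2189651385 decimal

2189651385


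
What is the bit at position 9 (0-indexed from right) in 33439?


0b1000001010011111, position 9 = 1

1


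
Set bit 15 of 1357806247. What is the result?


1357806247 | (1 << 15) = 1357806247 | 32768 = 1357839015

1357839015


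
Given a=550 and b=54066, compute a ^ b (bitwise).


550 ^ 54066 = 53524

53524


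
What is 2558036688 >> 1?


0b10011000011110001000101011010000 >> 1 = 0b1001100001111000100010101101000 = 1279018344

1279018344


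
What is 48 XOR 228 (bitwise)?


0b110000 ^ 0b11100100 = 0b11010100 = 212

212


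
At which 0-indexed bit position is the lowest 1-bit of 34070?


0b1000010100010110. Lowest set bit at position 1

1


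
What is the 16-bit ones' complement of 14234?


14234 ^ 65535 = 51301

51301


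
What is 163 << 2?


0b10100011 << 2 = 0b1010001100 = 652

652


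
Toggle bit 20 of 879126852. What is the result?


879126852 ^ (1 << 20) = 879126852 ^ 1048576 = 880175428

880175428


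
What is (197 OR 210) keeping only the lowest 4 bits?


Step 1: 197 | 210 = 215
Step 2: 215 & 15 = 7

7


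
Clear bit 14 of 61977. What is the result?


61977 & ~(1 << 14) = 45593

45593


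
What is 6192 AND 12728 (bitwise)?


0b1100000110000 & 0b11000110111000 = 0b1000000110000 = 4144

4144


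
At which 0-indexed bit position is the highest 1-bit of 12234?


0b10111111001010. Highest set bit at position 13

13


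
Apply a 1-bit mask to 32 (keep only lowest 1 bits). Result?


32 & 1 = 0

0


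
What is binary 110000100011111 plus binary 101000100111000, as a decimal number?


110000100011111 + 101000100111000 = 1011001001010111 = 45655

45655


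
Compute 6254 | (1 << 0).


6254 | (1 << 0) = 6254 | 1 = 6255

6255


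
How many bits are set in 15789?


0b11110110101101 has 10 set bits

10


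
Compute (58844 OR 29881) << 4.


Step 1: 58844 | 29881 = 62973
Step 2: 62973 << 4 = 1007568

1007568


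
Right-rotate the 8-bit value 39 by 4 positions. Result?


Rotate 0b100111 right by 4 (8-bit) = 0b1110010 = 114

114


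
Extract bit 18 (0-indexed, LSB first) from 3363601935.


0b11001000011111000111111000001111, position 18 = 1

1


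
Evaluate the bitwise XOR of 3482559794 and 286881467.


0b11001111100100111010010100110010 ^ 0b10001000110010111011010111011 = 0b11011110100010101101001110001001 = 3733640073

3733640073


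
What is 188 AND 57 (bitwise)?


0b10111100 & 0b111001 = 0b111000 = 56

56


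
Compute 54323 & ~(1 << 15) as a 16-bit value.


54323 & ~(1 << 15) = 21555

21555


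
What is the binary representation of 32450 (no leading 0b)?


32450 = 111111011000010 in binary

111111011000010


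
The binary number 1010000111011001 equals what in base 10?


1010000111011001 in decimal = 41433

41433


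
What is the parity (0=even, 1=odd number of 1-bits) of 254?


0b11111110 has 7 ones => parity 1

1


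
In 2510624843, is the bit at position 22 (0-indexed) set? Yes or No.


0b10010101101001010001100001001011, bit 22 = 0. No

No


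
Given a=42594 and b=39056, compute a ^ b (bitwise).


42594 ^ 39056 = 16114

16114


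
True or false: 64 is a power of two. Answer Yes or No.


0b1000000. Only one bit set => Yes

Yes


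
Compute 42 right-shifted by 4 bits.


0b101010 >> 4 = 0b10 = 2

2


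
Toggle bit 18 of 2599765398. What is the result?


2599765398 ^ (1 << 18) = 2599765398 ^ 262144 = 2599503254

2599503254


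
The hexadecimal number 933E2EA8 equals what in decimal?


933E2EA8 hex = 2470325928 decimal

2470325928


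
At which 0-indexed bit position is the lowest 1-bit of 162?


0b10100010. Lowest set bit at position 1

1


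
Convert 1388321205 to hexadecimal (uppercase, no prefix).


1388321205 = 52C019B5 hex

52C019B5


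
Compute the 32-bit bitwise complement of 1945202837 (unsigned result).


~0b1110011111100010111000010010101 = 0b10001100000011101000111101101010 = 2349764458 (32-bit unsigned)

2349764458


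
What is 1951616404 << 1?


0b1110100010100110100110110010100 << 1 = 0b11101000101001101001101100101000 = 3903232808

3903232808


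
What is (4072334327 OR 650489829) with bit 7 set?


Step 1: 4072334327 | 650489829 = 4143968247
Step 2: 4143968247 | (1 << 7) = 4143968247 | 128 = 4143968247

4143968247


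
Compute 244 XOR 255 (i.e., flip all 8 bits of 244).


244 ^ 255 = 11

11


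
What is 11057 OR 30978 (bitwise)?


0b10101100110001 | 0b111100100000010 = 0b111101100110011 = 31539

31539


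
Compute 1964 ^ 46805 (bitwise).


0b11110101100 ^ 0b1011011011010101 = 0b1011000101111001 = 45433

45433


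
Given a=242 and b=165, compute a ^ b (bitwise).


242 ^ 165 = 87

87


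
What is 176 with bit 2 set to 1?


176 | (1 << 2) = 176 | 4 = 180

180


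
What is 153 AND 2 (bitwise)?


0b10011001 & 0b10 = 0b0 = 0

0


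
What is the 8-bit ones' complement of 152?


152 ^ 255 = 103

103


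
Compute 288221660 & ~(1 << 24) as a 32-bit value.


288221660 & ~(1 << 24) = 271444444

271444444


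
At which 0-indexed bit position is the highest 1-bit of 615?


0b1001100111. Highest set bit at position 9

9


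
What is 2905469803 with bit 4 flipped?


2905469803 ^ (1 << 4) = 2905469803 ^ 16 = 2905469819

2905469819


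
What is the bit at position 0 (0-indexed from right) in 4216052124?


0b11111011010010111101100110011100, position 0 = 0

0


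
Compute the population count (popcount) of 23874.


0b101110101000010 has 7 set bits

7


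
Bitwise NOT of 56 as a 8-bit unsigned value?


~0b111000 = 0b11000111 = 199 (8-bit unsigned)

199


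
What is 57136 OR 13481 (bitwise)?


0b1101111100110000 | 0b11010010101001 = 0b1111111110111001 = 65465

65465


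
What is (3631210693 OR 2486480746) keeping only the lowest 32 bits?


Step 1: 3631210693 | 2486480746 = 3699372015
Step 2: 3699372015 & 4294967295 = 3699372015

3699372015


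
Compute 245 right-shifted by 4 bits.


0b11110101 >> 4 = 0b1111 = 15

15


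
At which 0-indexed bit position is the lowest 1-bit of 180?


0b10110100. Lowest set bit at position 2

2


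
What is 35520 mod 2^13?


35520 & 8191 = 2752

2752


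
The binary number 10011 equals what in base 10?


10011 in decimal = 19

19


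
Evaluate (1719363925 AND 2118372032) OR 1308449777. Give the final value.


Step 1: 1719363925 & 2118372032 = 1715685440
Step 2: 1715685440 | 1308449777 = 1879006193

1879006193


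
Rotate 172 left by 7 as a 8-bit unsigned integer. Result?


Rotate 0b10101100 left by 7 (8-bit) = 0b1010110 = 86

86


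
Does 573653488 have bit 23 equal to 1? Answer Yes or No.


0b100010001100010100000111110000, bit 23 = 0. No

No


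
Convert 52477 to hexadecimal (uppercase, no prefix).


52477 = CCFD hex

CCFD


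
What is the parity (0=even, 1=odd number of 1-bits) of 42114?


0b1010010010000010 has 5 ones => parity 1

1


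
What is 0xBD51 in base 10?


BD51 hex = 48465 decimal

48465


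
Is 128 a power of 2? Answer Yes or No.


0b10000000. Only one bit set => Yes

Yes


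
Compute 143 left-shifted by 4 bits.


0b10001111 << 4 = 0b100011110000 = 2288

2288


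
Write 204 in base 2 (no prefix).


204 = 11001100 in binary

11001100


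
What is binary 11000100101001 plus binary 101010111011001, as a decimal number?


11000100101001 + 101010111011001 = 1000011100000010 = 34562

34562


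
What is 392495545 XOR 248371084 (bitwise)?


0b10111011001010000000110111001 ^ 0b1110110011011101011110001100 = 0b11001101010001101011000110101 = 430495285

430495285


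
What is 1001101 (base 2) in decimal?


1001101 in decimal = 77

77


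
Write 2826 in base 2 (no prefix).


2826 = 101100001010 in binary

101100001010


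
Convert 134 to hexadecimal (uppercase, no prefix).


134 = 86 hex

86


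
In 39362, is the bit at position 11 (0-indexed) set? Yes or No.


0b1001100111000010, bit 11 = 1. Yes

Yes


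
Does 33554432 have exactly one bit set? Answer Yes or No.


0b10000000000000000000000000. Only one bit set => Yes

Yes


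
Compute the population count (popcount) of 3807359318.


0b11100010111011111011000101010110 has 19 set bits

19


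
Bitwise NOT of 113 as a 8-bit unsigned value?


~0b1110001 = 0b10001110 = 142 (8-bit unsigned)

142


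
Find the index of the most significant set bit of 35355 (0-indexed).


0b1000101000011011. Highest set bit at position 15

15


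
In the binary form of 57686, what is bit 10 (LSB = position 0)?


0b1110000101010110, position 10 = 0

0


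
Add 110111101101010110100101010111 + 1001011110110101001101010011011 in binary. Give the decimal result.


110111101101010110100101010111 + 1001011110110101001101010011011 = 10000011100100000000001111110010 = 2207253490

2207253490


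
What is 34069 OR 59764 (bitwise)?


0b1000010100010101 | 0b1110100101110100 = 0b1110110101110101 = 60789

60789


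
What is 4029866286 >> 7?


0b11110000001100101110000100101110 >> 7 = 0b1111000000110010111000010 = 31483330

31483330


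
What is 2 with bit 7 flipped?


2 ^ (1 << 7) = 2 ^ 128 = 130

130


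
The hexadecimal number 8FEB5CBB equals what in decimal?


8FEB5CBB hex = 2414566587 decimal

2414566587


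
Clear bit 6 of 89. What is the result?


89 & ~(1 << 6) = 25

25


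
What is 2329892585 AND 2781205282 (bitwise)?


0b10001010110111110101011011101001 & 0b10100101110001011101001100100010 = 0b10000000110001010101001000100000 = 2160415264

2160415264


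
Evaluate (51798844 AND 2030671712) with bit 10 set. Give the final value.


Step 1: 51798844 & 2030671712 = 16778016
Step 2: 16778016 | (1 << 10) = 16778016 | 1024 = 16779040

16779040


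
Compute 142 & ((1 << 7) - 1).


142 & 127 = 14

14


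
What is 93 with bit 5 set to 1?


93 | (1 << 5) = 93 | 32 = 125

125


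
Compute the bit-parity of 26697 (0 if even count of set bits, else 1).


0b110100001001001 has 6 ones => parity 0

0


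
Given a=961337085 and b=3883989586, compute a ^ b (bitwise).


961337085 ^ 3883989586 = 3737922735

3737922735


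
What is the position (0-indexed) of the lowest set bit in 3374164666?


0b11001001000111011010101010111010. Lowest set bit at position 1

1


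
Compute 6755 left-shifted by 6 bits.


0b1101001100011 << 6 = 0b1101001100011000000 = 432320

432320


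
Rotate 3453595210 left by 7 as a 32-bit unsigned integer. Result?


Rotate 0b11001101110110011010111001001010 left by 7 (32-bit) = 0b11101100110101110010010101100110 = 3973522790

3973522790


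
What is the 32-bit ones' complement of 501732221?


501732221 ^ 4294967295 = 3793235074

3793235074


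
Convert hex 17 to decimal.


17 hex = 23 decimal

23


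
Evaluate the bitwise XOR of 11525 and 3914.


0b10110100000101 ^ 0b111101001010 = 0b10001001001111 = 8783

8783


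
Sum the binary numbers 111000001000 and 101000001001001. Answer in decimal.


111000001000 + 101000001001001 = 101111001010001 = 24145

24145


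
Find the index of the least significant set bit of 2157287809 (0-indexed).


0b10000000100101011001100110000001. Lowest set bit at position 0

0


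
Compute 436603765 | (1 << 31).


436603765 | (1 << 31) = 436603765 | 2147483648 = 2584087413

2584087413


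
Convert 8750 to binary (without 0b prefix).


8750 = 10001000101110 in binary

10001000101110


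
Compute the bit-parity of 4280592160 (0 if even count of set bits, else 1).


0b11111111001001001010011100100000 has 16 ones => parity 0

0


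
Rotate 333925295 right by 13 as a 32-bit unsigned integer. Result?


Rotate 0b10011111001110100101110101111 right by 13 (32-bit) = 0b1011101011110001001111100111010 = 1568186170

1568186170


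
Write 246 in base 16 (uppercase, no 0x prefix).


246 = F6 hex

F6


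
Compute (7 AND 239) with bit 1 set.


Step 1: 7 & 239 = 7
Step 2: 7 | (1 << 1) = 7 | 2 = 7

7


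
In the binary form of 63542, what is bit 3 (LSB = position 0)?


0b1111100000110110, position 3 = 0

0


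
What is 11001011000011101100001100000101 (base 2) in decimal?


11001011000011101100001100000101 in decimal = 3406742277

3406742277


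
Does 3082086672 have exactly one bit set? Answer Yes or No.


0b10110111101101001110100100010000. Multiple bits set => No

No


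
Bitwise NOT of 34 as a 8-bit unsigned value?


~0b100010 = 0b11011101 = 221 (8-bit unsigned)

221


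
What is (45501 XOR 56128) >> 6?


Step 1: 45501 ^ 56128 = 27389
Step 2: 27389 >> 6 = 427

427


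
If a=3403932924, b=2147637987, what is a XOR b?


3403932924 ^ 2147637987 = 1256308255

1256308255


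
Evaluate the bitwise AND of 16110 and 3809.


0b11111011101110 & 0b111011100001 = 0b111011100000 = 3808

3808


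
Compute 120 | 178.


0b1111000 | 0b10110010 = 0b11111010 = 250

250


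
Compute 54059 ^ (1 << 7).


54059 ^ (1 << 7) = 54059 ^ 128 = 54187

54187


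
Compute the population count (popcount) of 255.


0b11111111 has 8 set bits

8


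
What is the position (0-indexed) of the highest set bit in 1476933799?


0b1011000000010000011100010100111. Highest set bit at position 30

30
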